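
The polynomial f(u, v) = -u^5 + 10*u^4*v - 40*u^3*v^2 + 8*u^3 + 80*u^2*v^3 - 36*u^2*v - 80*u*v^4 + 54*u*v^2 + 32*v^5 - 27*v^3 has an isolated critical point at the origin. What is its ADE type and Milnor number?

Type E8, Milnor number mu = 8.

The Hessian of f at 0 has rank 0. Corank 2; j^3 = (2*u - 3*v)^3 is a perfect cube, so E-series; the 5-jet and mu = 8 give E_8.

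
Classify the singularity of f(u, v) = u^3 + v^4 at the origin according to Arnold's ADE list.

E6

The Hessian of f at 0 has rank 0. Corank 2; j^3 = u^3 is a perfect cube, so E-series; the 4-jet and mu = 6 give E_6.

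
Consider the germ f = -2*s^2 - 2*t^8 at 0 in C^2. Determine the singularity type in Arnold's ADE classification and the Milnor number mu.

Type A_7, Milnor number mu = 7.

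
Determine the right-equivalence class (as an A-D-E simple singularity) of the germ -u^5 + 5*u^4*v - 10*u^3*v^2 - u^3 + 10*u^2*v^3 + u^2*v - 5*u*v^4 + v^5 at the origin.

The Hessian of f at 0 has rank 0. Corank 2; j^3 = -u^2*(u - v) has shape L^2 M (L != M), so D-series; mu = 6 gives D_6.

D6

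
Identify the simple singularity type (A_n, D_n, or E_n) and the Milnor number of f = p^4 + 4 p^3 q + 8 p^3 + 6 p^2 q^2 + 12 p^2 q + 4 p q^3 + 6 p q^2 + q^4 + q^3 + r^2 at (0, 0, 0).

The Hessian of f at 0 has rank 1. Corank 2; j^3 = (2*p + q)^3 is a perfect cube, so E-series; the 4-jet and mu = 6 give E_6.

Type E6, Milnor number mu = 6.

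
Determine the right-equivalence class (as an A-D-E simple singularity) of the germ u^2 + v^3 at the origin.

A2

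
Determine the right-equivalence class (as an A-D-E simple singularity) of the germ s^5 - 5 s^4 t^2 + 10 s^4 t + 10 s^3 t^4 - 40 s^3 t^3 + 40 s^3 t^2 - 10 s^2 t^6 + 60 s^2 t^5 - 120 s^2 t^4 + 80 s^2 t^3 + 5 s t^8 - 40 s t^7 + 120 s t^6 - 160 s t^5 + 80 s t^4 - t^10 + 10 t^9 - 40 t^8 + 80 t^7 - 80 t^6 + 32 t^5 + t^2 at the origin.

A_{4}

The Hessian of f at 0 has rank 1. Corank 1: A-series; mu = 4 gives A_4.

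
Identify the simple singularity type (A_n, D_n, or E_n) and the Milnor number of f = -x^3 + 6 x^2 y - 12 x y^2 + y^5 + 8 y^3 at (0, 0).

Type E_8, Milnor number mu = 8.

The Hessian of f at 0 is [[0, 0], [0, 0]] with rank 0, so corank 2. A Groebner basis of the Jacobian ideal J(f) in C{x,y} is {y^4, x^2 - 4*x*y + 4*y^2}; counting standard monomials gives mu = 8. Corank 2; j^3 = -(x - 2*y)^3 is a perfect cube, so E-series; the 5-jet and mu = 8 give E_8.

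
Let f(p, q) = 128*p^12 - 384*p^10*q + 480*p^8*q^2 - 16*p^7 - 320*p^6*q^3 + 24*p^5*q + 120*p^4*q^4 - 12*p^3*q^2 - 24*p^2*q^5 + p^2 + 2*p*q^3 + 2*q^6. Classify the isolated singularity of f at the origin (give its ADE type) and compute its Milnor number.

The Hessian of f at 0 is [[2, 0], [0, 0]] with rank 1, so corank 1. A Groebner basis of the Jacobian ideal J(f) in C{p,q} is {p*q^2, p + q^3, p^2}; counting standard monomials gives mu = 5. Corank 1: A-series; mu = 5 gives A_5.

Type A5, Milnor number mu = 5.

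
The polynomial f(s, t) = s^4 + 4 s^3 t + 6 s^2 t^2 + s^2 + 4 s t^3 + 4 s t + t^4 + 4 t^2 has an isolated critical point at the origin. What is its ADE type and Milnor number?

The Hessian of f at 0 has rank 1. Corank 1: A-series; mu = 3 gives A_3.

Type A_3, Milnor number mu = 3.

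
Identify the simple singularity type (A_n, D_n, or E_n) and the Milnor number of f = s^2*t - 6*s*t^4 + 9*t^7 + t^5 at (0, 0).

The Hessian of f at 0 is [[0, 0], [0, 0]] with rank 0, so corank 2. A Groebner basis of the Jacobian ideal J(f) in C{s,t} is {-s*t/3 + t^4, s*t^2, s^2 + 5*s*t/3}; counting standard monomials gives mu = 6. Corank 2; j^3 = s^2*t has shape L^2 M (L != M), so D-series; mu = 6 gives D_6.

Type D_6, Milnor number mu = 6.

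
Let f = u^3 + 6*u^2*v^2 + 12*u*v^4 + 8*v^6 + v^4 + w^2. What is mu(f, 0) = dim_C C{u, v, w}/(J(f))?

6

The Hessian of f at 0 has rank 1. Corank 2; j^3 = u^3 is a perfect cube, so E-series; the 4-jet and mu = 6 give E_6.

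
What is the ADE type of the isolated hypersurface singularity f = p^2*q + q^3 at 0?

The Hessian of f at 0 has rank 0. Corank 2; j^3 = q*(p^2 + q^2) splits into three distinct lines over C (the quadratic factor has nonzero discriminant), so D_4.

D_4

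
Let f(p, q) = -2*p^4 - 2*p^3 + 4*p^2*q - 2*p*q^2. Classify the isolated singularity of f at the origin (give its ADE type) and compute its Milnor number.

The Hessian of f at 0 has rank 0. Corank 2; j^3 = -2*p*(p - q)^2 has shape L^2 M (L != M), so D-series; mu = 5 gives D_5.

Type D_5, Milnor number mu = 5.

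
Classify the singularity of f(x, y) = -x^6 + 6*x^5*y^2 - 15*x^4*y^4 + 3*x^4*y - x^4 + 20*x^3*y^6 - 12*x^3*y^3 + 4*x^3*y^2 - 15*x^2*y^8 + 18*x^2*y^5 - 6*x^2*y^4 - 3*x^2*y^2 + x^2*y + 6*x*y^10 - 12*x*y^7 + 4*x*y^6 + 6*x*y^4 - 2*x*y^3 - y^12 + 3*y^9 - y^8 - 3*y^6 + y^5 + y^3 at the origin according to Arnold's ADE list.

D_{4}

The Hessian of f at 0 has rank 0. Corank 2; j^3 = y*(x^2 + y^2) splits into three distinct lines over C (the quadratic factor has nonzero discriminant), so D_4.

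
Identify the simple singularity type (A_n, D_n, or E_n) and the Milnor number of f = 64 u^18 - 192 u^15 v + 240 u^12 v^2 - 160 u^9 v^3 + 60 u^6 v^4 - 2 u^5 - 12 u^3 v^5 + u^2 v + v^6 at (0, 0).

Type D_7, Milnor number mu = 7.

The Hessian of f at 0 has rank 0. Corank 2; j^3 = u^2*v has shape L^2 M (L != M), so D-series; mu = 7 gives D_7.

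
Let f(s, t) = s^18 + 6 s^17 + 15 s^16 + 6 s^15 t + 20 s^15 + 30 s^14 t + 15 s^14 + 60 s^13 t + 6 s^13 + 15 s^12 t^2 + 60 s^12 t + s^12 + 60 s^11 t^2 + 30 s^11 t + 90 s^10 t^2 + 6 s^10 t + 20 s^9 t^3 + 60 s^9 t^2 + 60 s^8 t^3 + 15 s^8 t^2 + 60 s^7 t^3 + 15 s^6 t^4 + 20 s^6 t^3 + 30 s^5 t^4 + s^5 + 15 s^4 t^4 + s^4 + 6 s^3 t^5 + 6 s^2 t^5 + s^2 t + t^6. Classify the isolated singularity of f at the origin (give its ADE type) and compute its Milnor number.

The Hessian of f at 0 has rank 0. Corank 2; j^3 = s^2*t has shape L^2 M (L != M), so D-series; mu = 7 gives D_7.

Type D7, Milnor number mu = 7.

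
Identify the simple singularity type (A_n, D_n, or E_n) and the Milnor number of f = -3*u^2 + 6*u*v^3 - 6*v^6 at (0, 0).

Type A_{5}, Milnor number mu = 5.

The Hessian of f at 0 is [[-6, 0], [0, 0]] with rank 1, so corank 1. A Groebner basis of the Jacobian ideal J(f) in C{u,v} is {u*v^2, -u + v^3, u^2}; counting standard monomials gives mu = 5. Corank 1: A-series; mu = 5 gives A_5.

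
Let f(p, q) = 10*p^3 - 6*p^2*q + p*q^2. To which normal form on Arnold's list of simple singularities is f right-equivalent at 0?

D_4

The Hessian of f at 0 has rank 0. Corank 2; j^3 = p*(10*p^2 - 6*p*q + q^2) splits into three distinct lines over C (the quadratic factor has nonzero discriminant), so D_4.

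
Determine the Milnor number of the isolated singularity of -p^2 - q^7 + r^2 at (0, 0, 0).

The Hessian of f at 0 is [[-2, 0, 0], [0, 0, 0], [0, 0, 2]] with rank 2, so corank 1. A Groebner basis of the Jacobian ideal J(f) in C{p,q,r} is {q^6, p, r}; counting standard monomials gives mu = 6. Corank 1: A-series; mu = 6 gives A_6.

6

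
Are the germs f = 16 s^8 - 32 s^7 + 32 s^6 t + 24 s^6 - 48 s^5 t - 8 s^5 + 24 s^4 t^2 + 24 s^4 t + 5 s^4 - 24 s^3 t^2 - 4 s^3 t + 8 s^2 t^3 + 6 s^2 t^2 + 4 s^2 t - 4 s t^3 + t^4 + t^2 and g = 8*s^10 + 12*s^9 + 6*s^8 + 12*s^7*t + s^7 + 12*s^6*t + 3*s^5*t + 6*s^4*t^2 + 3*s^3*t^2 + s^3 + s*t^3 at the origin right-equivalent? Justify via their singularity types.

The Hessian of f at 0 is [[0, 0], [0, 2]] with rank 1, so corank 1. A Groebner basis of the Jacobian ideal J(f) in C{s,t} is {s^2 + t/2, s*t, t^2}; counting standard monomials gives mu = 3. Corank 1: A-series; mu = 3 gives A_3. The Hessian of g at 0 is [[0, 0], [0, 0]] with rank 0, so corank 2. A Groebner basis of the Jacobian ideal J(g) in C{s,t} is {s^3, s*t^2, 3*s^2 + t^3}; counting standard monomials gives mu = 7. Corank 2; j^3 = s^3 is a perfect cube, so E-series; the 4-jet and mu = 7 give E_7. f is A_3 but g is E_7, hence not right-equivalent.

No.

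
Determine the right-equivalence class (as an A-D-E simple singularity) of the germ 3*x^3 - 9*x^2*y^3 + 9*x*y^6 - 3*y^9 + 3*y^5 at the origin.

The Hessian of f at 0 has rank 0. Corank 2; j^3 = 3*x^3 is a perfect cube, so E-series; the 5-jet and mu = 8 give E_8.

E_{8}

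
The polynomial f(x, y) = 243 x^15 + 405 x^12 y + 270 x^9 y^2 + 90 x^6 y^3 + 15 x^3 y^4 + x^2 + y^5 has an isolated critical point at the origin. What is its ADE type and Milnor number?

The Hessian of f at 0 is [[2, 0], [0, 0]] with rank 1, so corank 1. A Groebner basis of the Jacobian ideal J(f) in C{x,y} is {y^4, x}; counting standard monomials gives mu = 4. Corank 1: A-series; mu = 4 gives A_4.

Type A_4, Milnor number mu = 4.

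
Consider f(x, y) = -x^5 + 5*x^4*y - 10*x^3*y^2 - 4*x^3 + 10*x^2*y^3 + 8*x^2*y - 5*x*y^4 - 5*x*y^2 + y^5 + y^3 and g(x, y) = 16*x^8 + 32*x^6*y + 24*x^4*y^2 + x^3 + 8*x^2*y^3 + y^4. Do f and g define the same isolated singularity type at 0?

The Hessian of f at 0 is [[0, 0], [0, 0]] with rank 0, so corank 2. A Groebner basis of the Jacobian ideal J(f) in C{x,y} is {32*x*y/5 + y^4 - 16*y^2/5, x*y^2 - y^3/2, x^2 - 3*x*y/2 + y^2/2}; counting standard monomials gives mu = 6. Corank 2; j^3 = -(x - y)*(2*x - y)^2 has shape L^2 M (L != M), so D-series; mu = 6 gives D_6. The Hessian of g at 0 is [[0, 0], [0, 0]] with rank 0, so corank 2. A Groebner basis of the Jacobian ideal J(g) in C{x,y} is {y^3, x^2}; counting standard monomials gives mu = 6. Corank 2; j^3 = x^3 is a perfect cube, so E-series; the 4-jet and mu = 6 give E_6. f is D_6 but g is E_6, hence not right-equivalent.

No.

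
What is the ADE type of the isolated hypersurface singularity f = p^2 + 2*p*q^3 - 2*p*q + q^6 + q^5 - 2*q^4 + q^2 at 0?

A_{4}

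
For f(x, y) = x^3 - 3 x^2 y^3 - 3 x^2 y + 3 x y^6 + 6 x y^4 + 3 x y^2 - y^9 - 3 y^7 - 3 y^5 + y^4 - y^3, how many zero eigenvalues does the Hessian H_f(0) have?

The Hessian at 0 is [[0, 0], [0, 0]] of rank 0; hence corank 2.

2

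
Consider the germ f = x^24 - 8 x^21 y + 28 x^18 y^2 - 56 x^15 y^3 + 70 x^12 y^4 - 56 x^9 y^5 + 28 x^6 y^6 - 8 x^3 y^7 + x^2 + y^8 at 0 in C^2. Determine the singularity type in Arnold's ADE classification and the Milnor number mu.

Type A_{7}, Milnor number mu = 7.

The Hessian of f at 0 has rank 1. Corank 1: A-series; mu = 7 gives A_7.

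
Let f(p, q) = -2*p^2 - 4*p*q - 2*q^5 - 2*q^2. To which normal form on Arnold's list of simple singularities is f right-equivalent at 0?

A_4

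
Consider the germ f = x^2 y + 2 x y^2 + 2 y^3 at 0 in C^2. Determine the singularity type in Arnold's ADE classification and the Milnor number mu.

Type D4, Milnor number mu = 4.

The Hessian of f at 0 has rank 0. Corank 2; j^3 = y*(x^2 + 2*x*y + 2*y^2) splits into three distinct lines over C (the quadratic factor has nonzero discriminant), so D_4.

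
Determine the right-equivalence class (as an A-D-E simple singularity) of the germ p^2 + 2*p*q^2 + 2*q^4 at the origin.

A_3

The Hessian of f at 0 has rank 1. Corank 1: A-series; mu = 3 gives A_3.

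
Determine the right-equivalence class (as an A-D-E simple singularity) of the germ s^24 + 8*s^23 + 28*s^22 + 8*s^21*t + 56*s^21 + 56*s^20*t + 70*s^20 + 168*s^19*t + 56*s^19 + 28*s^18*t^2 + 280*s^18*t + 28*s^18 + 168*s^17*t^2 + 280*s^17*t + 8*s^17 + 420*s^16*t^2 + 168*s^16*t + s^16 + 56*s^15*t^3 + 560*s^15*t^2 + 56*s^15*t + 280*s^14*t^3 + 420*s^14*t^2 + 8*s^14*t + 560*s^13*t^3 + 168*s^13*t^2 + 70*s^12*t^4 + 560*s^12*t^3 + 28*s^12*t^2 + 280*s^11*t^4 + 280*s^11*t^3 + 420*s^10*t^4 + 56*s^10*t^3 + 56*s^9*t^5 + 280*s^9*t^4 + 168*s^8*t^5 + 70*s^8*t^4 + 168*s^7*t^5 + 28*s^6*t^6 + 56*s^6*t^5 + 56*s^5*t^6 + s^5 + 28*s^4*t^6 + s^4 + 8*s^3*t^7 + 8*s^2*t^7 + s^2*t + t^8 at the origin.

D9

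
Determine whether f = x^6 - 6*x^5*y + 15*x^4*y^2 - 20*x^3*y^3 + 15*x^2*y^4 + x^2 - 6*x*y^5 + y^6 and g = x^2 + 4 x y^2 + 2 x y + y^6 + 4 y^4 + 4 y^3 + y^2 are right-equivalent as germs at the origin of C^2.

The Hessian of f at 0 has rank 1. Corank 1: A-series; mu = 5 gives A_5. The Hessian of g at 0 has rank 1. Corank 1: A-series; mu = 5 gives A_5. Both have type A_5, hence right-equivalent.

Yes.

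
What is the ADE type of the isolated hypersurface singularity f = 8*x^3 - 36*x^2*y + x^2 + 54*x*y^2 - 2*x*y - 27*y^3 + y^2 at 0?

A_2

The Hessian of f at 0 has rank 1. Corank 1: A-series; mu = 2 gives A_2.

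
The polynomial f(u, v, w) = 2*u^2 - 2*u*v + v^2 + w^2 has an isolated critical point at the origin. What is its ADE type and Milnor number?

The Hessian of f at 0 is [[4, -2, 0], [-2, 2, 0], [0, 0, 2]] with rank 3, so corank 0. A Groebner basis of the Jacobian ideal J(f) in C{u,v,w} is {u, v, w}; counting standard monomials gives mu = 1. Corank 0: nondegenerate Morse point, so A_1.

Type A_1, Milnor number mu = 1.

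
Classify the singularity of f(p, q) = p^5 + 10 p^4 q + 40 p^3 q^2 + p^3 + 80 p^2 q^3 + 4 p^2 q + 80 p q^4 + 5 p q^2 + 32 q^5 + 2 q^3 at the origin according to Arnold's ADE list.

The Hessian of f at 0 has rank 0. Corank 2; j^3 = (p + q)^2*(p + 2*q) has shape L^2 M (L != M), so D-series; mu = 6 gives D_6.

D_{6}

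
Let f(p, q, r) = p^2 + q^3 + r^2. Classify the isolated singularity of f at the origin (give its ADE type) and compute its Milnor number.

Type A2, Milnor number mu = 2.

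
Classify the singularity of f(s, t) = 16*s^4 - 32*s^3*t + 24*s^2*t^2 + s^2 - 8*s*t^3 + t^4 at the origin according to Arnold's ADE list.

A3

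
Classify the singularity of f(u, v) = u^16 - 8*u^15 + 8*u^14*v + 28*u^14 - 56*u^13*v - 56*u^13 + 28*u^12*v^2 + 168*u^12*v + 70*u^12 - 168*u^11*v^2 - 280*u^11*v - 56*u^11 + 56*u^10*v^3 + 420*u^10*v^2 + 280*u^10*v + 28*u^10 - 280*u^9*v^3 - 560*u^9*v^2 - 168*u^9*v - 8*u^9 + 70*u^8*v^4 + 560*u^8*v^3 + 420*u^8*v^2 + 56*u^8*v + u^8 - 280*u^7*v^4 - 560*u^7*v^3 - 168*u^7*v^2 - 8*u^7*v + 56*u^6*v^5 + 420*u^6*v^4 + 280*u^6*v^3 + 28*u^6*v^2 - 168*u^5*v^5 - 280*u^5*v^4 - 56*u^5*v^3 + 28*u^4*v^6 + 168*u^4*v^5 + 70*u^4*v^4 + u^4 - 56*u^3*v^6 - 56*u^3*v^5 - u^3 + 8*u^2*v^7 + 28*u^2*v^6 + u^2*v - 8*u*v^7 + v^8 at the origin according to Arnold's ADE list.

D_{9}

The Hessian of f at 0 has rank 0. Corank 2; j^3 = -u^2*(u - v) has shape L^2 M (L != M), so D-series; mu = 9 gives D_9.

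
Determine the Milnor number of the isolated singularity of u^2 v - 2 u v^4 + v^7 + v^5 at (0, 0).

6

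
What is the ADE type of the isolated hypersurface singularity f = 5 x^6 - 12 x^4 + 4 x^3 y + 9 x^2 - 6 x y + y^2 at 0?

A5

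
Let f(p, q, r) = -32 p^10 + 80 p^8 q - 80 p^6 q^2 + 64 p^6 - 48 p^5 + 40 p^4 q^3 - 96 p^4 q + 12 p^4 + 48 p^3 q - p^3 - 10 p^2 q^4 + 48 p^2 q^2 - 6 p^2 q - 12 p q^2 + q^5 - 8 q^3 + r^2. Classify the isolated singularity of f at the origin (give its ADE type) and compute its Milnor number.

Type E_{8}, Milnor number mu = 8.

The Hessian of f at 0 is [[0, 0, 0], [0, 0, 0], [0, 0, 2]] with rank 1, so corank 2. A Groebner basis of the Jacobian ideal J(f) in C{p,q,r} is {p^2/512 + p*q^3 - p*q^2/16 + p*q/128 - q^3/8 + q^2/128, q^4, p^3 - 3*p^2/8 - 3*p*q/2 + 8*q^3 - 3*q^2/2, p^2*q + p^2/16 + 2*p*q^2 + p*q/4 + q^2/4, r}; counting standard monomials gives mu = 8. Corank 2; j^3 = -(p + 2*q)^3 is a perfect cube, so E-series; the 5-jet and mu = 8 give E_8.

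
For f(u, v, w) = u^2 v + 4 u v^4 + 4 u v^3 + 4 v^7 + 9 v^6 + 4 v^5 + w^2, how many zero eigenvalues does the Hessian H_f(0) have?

2

Hessian at 0 has rank 1.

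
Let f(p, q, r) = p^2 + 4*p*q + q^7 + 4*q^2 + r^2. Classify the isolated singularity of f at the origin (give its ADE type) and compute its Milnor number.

Type A_6, Milnor number mu = 6.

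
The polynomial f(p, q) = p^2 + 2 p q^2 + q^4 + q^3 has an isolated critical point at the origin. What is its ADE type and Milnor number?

Type A2, Milnor number mu = 2.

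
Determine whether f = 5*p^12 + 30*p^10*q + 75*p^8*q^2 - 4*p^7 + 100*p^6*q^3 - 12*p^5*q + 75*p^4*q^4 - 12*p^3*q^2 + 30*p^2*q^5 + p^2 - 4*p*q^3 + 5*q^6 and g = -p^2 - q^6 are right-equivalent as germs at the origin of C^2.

The Hessian of f at 0 has rank 1. Corank 1: A-series; mu = 5 gives A_5. The Hessian of g at 0 has rank 1. Corank 1: A-series; mu = 5 gives A_5. Both have type A_5, hence right-equivalent.

Yes.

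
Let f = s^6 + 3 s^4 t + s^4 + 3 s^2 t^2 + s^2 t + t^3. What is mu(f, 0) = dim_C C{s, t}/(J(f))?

4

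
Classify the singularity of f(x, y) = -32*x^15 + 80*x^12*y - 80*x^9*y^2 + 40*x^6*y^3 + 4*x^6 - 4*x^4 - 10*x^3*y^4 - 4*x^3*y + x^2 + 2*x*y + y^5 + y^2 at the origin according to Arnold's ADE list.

The Hessian of f at 0 has rank 1. Corank 1: A-series; mu = 4 gives A_4.

A4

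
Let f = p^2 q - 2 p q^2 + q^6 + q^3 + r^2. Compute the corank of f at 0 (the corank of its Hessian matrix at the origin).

2

Hessian at 0 has rank 1.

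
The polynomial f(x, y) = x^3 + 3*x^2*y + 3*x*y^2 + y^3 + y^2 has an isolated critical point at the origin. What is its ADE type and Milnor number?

Type A_{2}, Milnor number mu = 2.

The Hessian of f at 0 has rank 1. Corank 1: A-series; mu = 2 gives A_2.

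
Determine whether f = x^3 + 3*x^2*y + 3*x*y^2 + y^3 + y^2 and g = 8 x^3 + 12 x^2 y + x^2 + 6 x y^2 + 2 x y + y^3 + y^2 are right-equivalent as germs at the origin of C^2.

Yes.

The Hessian of f at 0 is [[0, 0], [0, 2]] with rank 1, so corank 1. A Groebner basis of the Jacobian ideal J(f) in C{x,y} is {x^2, y}; counting standard monomials gives mu = 2. Corank 1: A-series; mu = 2 gives A_2. The Hessian of g at 0 is [[2, 2], [2, 2]] with rank 1, so corank 1. A Groebner basis of the Jacobian ideal J(g) in C{x,y} is {y^2, x + y}; counting standard monomials gives mu = 2. Corank 1: A-series; mu = 2 gives A_2. Both have type A_2, hence right-equivalent.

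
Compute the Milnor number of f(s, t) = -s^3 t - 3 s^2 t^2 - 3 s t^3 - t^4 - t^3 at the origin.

7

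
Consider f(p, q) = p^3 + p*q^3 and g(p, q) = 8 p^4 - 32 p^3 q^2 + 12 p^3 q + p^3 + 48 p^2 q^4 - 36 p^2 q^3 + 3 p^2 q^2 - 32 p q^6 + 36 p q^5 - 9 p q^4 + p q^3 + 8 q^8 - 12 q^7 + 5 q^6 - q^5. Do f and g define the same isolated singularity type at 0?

Yes.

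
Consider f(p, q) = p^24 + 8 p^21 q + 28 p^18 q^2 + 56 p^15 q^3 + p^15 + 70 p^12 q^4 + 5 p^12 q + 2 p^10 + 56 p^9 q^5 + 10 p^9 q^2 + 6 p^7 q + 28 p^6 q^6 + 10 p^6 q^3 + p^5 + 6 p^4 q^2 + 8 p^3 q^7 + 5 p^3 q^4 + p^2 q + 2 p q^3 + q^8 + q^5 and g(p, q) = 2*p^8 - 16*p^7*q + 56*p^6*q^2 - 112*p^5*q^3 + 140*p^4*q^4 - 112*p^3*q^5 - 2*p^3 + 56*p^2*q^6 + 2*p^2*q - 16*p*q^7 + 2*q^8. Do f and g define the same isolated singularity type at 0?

Yes.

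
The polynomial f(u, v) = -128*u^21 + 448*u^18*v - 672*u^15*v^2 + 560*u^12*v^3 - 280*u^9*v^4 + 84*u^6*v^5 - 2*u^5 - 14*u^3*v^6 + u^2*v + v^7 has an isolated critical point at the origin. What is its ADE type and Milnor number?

Type D_{8}, Milnor number mu = 8.

The Hessian of f at 0 is [[0, 0], [0, 0]] with rank 0, so corank 2. A Groebner basis of the Jacobian ideal J(f) in C{u,v} is {u^2/7 + v^6, u^3, u*v}; counting standard monomials gives mu = 8. Corank 2; j^3 = u^2*v has shape L^2 M (L != M), so D-series; mu = 8 gives D_8.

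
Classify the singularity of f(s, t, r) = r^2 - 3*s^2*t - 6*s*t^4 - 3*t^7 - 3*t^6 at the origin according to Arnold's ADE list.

D7

The Hessian of f at 0 is [[0, 0, 0], [0, 0, 0], [0, 0, 2]] with rank 1, so corank 2. A Groebner basis of the Jacobian ideal J(f) in C{s,t,r} is {s*t + t^4, s^3, s^2*t, -s^2/6 + s*t^2, r}; counting standard monomials gives mu = 7. Corank 2; j^3 = -3*s^2*t has shape L^2 M (L != M), so D-series; mu = 7 gives D_7.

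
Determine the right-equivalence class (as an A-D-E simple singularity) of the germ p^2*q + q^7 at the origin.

D_{8}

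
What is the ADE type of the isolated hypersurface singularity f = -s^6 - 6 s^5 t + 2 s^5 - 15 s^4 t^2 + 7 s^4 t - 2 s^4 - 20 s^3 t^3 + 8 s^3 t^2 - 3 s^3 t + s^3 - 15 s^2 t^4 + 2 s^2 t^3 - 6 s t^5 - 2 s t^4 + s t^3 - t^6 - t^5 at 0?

E_{7}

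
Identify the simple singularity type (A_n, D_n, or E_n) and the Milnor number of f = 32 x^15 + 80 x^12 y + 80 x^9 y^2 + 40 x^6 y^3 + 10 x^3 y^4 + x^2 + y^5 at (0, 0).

Type A_4, Milnor number mu = 4.

The Hessian of f at 0 has rank 1. Corank 1: A-series; mu = 4 gives A_4.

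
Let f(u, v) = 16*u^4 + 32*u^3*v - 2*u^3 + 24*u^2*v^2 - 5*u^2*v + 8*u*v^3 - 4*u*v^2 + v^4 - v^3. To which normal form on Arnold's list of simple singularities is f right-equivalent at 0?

The Hessian of f at 0 is [[0, 0], [0, 0]] with rank 0, so corank 2. A Groebner basis of the Jacobian ideal J(f) in C{u,v} is {u*v^2 - u*v/8 - v^2/8, u*v/8 + v^3 + v^2/8, u^2 + 3*u*v/2 + v^2/2}; counting standard monomials gives mu = 5. Corank 2; j^3 = -(u + v)^2*(2*u + v) has shape L^2 M (L != M), so D-series; mu = 5 gives D_5.

D5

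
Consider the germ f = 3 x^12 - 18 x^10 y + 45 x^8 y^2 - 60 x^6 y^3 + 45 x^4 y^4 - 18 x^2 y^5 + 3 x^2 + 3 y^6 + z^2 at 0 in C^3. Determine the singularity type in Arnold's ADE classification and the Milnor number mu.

The Hessian of f at 0 has rank 2. Corank 1: A-series; mu = 5 gives A_5.

Type A_5, Milnor number mu = 5.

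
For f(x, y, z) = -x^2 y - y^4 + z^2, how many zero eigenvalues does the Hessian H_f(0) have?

2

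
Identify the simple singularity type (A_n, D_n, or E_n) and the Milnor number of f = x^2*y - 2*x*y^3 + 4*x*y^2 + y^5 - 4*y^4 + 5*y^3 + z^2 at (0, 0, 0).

The Hessian of f at 0 has rank 1. Corank 2; j^3 = y*(x^2 + 4*x*y + 5*y^2) splits into three distinct lines over C (the quadratic factor has nonzero discriminant), so D_4.

Type D4, Milnor number mu = 4.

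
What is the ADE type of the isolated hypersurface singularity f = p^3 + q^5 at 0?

E8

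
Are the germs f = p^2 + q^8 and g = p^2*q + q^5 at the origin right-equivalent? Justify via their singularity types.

No.

The Hessian of f at 0 has rank 1. Corank 1: A-series; mu = 7 gives A_7. The Hessian of g at 0 has rank 0. Corank 2; j^3 = p^2*q has shape L^2 M (L != M), so D-series; mu = 6 gives D_6. f is A_7 but g is D_6, hence not right-equivalent.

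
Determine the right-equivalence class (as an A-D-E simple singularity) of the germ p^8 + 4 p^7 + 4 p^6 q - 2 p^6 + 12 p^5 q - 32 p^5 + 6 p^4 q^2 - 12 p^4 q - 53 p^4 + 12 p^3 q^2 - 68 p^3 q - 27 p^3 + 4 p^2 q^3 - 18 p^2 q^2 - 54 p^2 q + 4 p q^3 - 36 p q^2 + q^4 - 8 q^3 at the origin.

The Hessian of f at 0 is [[0, 0], [0, 0]] with rank 0, so corank 2. A Groebner basis of the Jacobian ideal J(f) in C{p,q} is {p^3 + 27*p^2/4 + 9*p*q + 3*q^2, p^2*q - 9*p^2 - 12*p*q - 4*q^2, 189*p^2/16 + p*q^2 + 63*p*q/4 + 21*q^2/4, -243*p^2/16 - 81*p*q/4 + q^3 - 27*q^2/4}; counting standard monomials gives mu = 6. Corank 2; j^3 = -(3*p + 2*q)^3 is a perfect cube, so E-series; the 4-jet and mu = 6 give E_6.

E_6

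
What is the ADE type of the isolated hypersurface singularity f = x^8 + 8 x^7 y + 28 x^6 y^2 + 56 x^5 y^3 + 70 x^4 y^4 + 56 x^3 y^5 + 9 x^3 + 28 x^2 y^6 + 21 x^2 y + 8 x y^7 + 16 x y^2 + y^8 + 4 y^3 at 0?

D9

The Hessian of f at 0 is [[0, 0], [0, 0]] with rank 0, so corank 2. A Groebner basis of the Jacobian ideal J(f) in C{x,y} is {-6561*x*y/8 + y^7 - 2187*y^2/4, x*y^2 + 2*y^3/3, x^2 + 5*x*y/3 + 2*y^2/3}; counting standard monomials gives mu = 9. Corank 2; j^3 = (x + y)*(3*x + 2*y)^2 has shape L^2 M (L != M), so D-series; mu = 9 gives D_9.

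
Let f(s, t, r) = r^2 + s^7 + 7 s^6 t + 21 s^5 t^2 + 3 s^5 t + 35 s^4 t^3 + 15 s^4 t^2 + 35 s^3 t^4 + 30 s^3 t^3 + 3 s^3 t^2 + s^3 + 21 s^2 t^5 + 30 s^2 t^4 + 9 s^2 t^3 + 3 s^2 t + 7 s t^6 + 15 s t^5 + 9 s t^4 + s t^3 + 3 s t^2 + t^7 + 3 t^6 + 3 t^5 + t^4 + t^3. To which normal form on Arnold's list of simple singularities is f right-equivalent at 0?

E_{7}

The Hessian of f at 0 has rank 1. Corank 2; j^3 = (s + t)^3 is a perfect cube, so E-series; the 4-jet and mu = 7 give E_7.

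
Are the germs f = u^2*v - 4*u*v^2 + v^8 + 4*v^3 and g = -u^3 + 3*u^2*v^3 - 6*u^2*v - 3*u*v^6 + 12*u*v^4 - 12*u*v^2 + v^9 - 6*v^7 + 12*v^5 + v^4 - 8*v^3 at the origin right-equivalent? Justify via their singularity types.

No.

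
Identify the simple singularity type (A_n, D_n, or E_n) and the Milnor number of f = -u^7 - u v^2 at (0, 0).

Type D_8, Milnor number mu = 8.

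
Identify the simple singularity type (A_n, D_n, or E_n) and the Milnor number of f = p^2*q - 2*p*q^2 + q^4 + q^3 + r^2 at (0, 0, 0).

Type D_{5}, Milnor number mu = 5.

The Hessian of f at 0 has rank 1. Corank 2; j^3 = q*(p - q)^2 has shape L^2 M (L != M), so D-series; mu = 5 gives D_5.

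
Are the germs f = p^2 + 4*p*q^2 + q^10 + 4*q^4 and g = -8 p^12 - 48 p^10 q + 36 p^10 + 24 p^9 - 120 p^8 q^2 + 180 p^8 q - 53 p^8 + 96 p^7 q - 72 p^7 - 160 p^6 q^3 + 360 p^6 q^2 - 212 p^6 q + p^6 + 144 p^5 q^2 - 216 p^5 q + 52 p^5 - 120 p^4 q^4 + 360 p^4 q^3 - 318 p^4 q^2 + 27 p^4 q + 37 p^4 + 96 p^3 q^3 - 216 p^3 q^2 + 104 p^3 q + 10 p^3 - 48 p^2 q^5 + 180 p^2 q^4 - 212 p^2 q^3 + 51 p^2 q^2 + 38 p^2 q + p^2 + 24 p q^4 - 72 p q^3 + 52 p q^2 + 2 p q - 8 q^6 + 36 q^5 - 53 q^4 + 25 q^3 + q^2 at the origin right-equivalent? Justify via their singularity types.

No.

The Hessian of f at 0 has rank 1. Corank 1: A-series; mu = 9 gives A_9. The Hessian of g at 0 has rank 1. Corank 1: A-series; mu = 2 gives A_2. f is A_9 but g is A_2, hence not right-equivalent.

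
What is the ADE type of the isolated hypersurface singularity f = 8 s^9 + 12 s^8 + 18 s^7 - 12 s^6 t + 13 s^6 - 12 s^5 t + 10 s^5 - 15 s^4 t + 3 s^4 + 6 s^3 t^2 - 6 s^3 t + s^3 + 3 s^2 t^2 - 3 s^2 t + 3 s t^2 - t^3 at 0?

E_{8}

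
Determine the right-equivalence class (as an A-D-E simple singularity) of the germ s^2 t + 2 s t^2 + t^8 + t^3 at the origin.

D9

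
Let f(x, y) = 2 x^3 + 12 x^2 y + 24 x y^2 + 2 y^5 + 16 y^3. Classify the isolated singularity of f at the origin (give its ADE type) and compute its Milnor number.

The Hessian of f at 0 has rank 0. Corank 2; j^3 = 2*(x + 2*y)^3 is a perfect cube, so E-series; the 5-jet and mu = 8 give E_8.

Type E8, Milnor number mu = 8.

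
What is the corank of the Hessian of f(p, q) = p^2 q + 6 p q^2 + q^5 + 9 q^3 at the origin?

2

The Hessian at 0 is [[0, 0], [0, 0]] of rank 0; hence corank 2.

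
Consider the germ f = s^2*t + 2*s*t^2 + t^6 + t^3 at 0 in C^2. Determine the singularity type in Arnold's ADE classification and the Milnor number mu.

Type D_{7}, Milnor number mu = 7.

The Hessian of f at 0 is [[0, 0], [0, 0]] with rank 0, so corank 2. A Groebner basis of the Jacobian ideal J(f) in C{s,t} is {s^2/6 + t^5 - t^2/6, s^3 + t^3, s*t + t^2}; counting standard monomials gives mu = 7. Corank 2; j^3 = t*(s + t)^2 has shape L^2 M (L != M), so D-series; mu = 7 gives D_7.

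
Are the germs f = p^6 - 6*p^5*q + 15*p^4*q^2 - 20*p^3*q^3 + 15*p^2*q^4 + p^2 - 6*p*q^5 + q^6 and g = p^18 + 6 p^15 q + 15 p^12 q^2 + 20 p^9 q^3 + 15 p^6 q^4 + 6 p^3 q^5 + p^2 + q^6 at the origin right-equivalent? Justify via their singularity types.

The Hessian of f at 0 has rank 1. Corank 1: A-series; mu = 5 gives A_5. The Hessian of g at 0 has rank 1. Corank 1: A-series; mu = 5 gives A_5. Both have type A_5, hence right-equivalent.

Yes.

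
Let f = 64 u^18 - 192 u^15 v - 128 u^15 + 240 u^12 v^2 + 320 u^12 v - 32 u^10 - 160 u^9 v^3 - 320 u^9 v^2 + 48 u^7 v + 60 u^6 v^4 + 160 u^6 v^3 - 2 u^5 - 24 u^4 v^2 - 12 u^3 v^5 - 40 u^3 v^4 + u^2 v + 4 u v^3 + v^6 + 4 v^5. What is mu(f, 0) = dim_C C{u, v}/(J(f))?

The Hessian of f at 0 has rank 0. Corank 2; j^3 = u^2*v has shape L^2 M (L != M), so D-series; mu = 7 gives D_7.

7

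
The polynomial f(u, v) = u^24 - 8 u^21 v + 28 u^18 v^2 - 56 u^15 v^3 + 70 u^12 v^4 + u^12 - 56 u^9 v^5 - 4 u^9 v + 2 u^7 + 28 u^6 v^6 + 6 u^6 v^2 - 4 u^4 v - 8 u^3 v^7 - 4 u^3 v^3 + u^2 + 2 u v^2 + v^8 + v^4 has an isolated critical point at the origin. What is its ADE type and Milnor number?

Type A_7, Milnor number mu = 7.

The Hessian of f at 0 is [[2, 0], [0, 0]] with rank 1, so corank 1. A Groebner basis of the Jacobian ideal J(f) in C{u,v} is {u^4, u^3*v, u + v^2}; counting standard monomials gives mu = 7. Corank 1: A-series; mu = 7 gives A_7.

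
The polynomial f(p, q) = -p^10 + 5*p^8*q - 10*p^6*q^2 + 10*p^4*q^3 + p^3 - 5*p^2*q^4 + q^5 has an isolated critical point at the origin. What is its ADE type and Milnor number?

The Hessian of f at 0 is [[0, 0], [0, 0]] with rank 0, so corank 2. A Groebner basis of the Jacobian ideal J(f) in C{p,q} is {q^4, p^2}; counting standard monomials gives mu = 8. Corank 2; j^3 = p^3 is a perfect cube, so E-series; the 5-jet and mu = 8 give E_8.

Type E_{8}, Milnor number mu = 8.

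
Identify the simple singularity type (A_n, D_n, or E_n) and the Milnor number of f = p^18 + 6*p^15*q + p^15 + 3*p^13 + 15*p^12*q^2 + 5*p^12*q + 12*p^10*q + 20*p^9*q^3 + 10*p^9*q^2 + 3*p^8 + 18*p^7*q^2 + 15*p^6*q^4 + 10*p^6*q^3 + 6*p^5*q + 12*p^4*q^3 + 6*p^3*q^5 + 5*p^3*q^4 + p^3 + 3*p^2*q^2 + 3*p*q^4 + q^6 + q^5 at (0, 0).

Type E_8, Milnor number mu = 8.

The Hessian of f at 0 has rank 0. Corank 2; j^3 = p^3 is a perfect cube, so E-series; the 5-jet and mu = 8 give E_8.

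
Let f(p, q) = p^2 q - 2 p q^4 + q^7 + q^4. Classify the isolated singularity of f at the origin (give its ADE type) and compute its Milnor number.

Type D_{5}, Milnor number mu = 5.

The Hessian of f at 0 is [[0, 0], [0, 0]] with rank 0, so corank 2. A Groebner basis of the Jacobian ideal J(f) in C{p,q} is {p^3, p^2/4 + q^3, p*q}; counting standard monomials gives mu = 5. Corank 2; j^3 = p^2*q has shape L^2 M (L != M), so D-series; mu = 5 gives D_5.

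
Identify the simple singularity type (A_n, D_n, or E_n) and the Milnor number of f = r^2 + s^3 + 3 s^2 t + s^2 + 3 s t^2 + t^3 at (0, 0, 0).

Type A_{2}, Milnor number mu = 2.

The Hessian of f at 0 is [[2, 0, 0], [0, 0, 0], [0, 0, 2]] with rank 2, so corank 1. A Groebner basis of the Jacobian ideal J(f) in C{s,t,r} is {t^2, s, r}; counting standard monomials gives mu = 2. Corank 1: A-series; mu = 2 gives A_2.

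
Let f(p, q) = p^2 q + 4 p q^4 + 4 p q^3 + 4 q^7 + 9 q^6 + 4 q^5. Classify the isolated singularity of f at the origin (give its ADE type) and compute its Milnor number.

Type D_7, Milnor number mu = 7.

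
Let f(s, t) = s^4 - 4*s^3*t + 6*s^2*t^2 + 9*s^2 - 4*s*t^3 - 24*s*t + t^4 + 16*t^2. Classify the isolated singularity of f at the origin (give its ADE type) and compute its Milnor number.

Type A_{3}, Milnor number mu = 3.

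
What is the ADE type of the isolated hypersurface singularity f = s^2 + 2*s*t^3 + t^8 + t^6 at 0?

The Hessian of f at 0 has rank 1. Corank 1: A-series; mu = 7 gives A_7.

A_{7}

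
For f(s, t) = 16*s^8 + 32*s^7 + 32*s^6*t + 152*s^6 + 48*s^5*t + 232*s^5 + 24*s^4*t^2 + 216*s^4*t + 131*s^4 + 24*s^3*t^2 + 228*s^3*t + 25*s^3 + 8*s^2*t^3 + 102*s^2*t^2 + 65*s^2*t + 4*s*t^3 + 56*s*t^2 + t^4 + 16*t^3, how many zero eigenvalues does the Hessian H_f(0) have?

Hessian at 0 has rank 0.

2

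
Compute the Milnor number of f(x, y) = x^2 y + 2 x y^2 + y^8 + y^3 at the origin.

The Hessian of f at 0 has rank 0. Corank 2; j^3 = y*(x + y)^2 has shape L^2 M (L != M), so D-series; mu = 9 gives D_9.

9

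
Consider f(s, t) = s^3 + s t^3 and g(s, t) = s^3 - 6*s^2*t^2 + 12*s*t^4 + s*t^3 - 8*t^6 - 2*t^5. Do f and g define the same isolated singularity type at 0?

The Hessian of f at 0 is [[0, 0], [0, 0]] with rank 0, so corank 2. A Groebner basis of the Jacobian ideal J(f) in C{s,t} is {s^3, s*t^2, 3*s^2 + t^3}; counting standard monomials gives mu = 7. Corank 2; j^3 = s^3 is a perfect cube, so E-series; the 4-jet and mu = 7 give E_7. The Hessian of g at 0 is [[0, 0], [0, 0]] with rank 0, so corank 2. A Groebner basis of the Jacobian ideal J(g) in C{s,t} is {-s^2/4 + t^4 - t^3/12, s^3, s^2*t + s^2/12 + t^3/36, -s^2/2 + s*t^2 - t^3/6}; counting standard monomials gives mu = 7. Corank 2; j^3 = s^3 is a perfect cube, so E-series; the 4-jet and mu = 7 give E_7. Both have type E_7, hence right-equivalent.

Yes.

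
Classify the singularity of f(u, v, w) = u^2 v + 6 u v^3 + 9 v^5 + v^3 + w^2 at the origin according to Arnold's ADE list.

D_{4}

The Hessian of f at 0 is [[0, 0, 0], [0, 0, 0], [0, 0, 2]] with rank 1, so corank 2. A Groebner basis of the Jacobian ideal J(f) in C{u,v,w} is {v^3, u^2 + 3*v^2, u*v, w}; counting standard monomials gives mu = 4. Corank 2; j^3 = v*(u^2 + v^2) splits into three distinct lines over C (the quadratic factor has nonzero discriminant), so D_4.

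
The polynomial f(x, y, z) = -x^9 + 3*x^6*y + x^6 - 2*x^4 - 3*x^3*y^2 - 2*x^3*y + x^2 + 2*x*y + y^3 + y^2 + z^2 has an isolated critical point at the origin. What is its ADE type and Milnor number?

The Hessian of f at 0 has rank 2. Corank 1: A-series; mu = 2 gives A_2.

Type A_{2}, Milnor number mu = 2.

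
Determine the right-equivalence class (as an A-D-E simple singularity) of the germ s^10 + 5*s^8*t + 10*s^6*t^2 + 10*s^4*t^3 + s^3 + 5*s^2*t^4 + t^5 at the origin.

The Hessian of f at 0 is [[0, 0], [0, 0]] with rank 0, so corank 2. A Groebner basis of the Jacobian ideal J(f) in C{s,t} is {t^4, s^2}; counting standard monomials gives mu = 8. Corank 2; j^3 = s^3 is a perfect cube, so E-series; the 5-jet and mu = 8 give E_8.

E_8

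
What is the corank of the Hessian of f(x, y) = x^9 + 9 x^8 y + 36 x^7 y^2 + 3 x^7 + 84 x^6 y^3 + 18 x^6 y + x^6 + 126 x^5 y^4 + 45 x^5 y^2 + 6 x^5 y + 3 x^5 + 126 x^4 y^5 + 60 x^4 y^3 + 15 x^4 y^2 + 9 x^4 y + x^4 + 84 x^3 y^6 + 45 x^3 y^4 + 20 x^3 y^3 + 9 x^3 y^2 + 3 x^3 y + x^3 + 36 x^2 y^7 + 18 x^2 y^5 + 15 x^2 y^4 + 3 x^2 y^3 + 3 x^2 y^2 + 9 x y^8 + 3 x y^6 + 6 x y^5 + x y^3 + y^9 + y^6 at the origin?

Hessian at 0 has rank 0.

2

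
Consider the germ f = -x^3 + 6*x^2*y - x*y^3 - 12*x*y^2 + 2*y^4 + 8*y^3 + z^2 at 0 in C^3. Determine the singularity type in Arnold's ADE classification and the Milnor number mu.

Type E_7, Milnor number mu = 7.

The Hessian of f at 0 has rank 1. Corank 2; j^3 = -(x - 2*y)^3 is a perfect cube, so E-series; the 4-jet and mu = 7 give E_7.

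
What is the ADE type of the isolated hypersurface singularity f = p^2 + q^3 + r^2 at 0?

A_{2}

The Hessian of f at 0 is [[2, 0, 0], [0, 0, 0], [0, 0, 2]] with rank 2, so corank 1. A Groebner basis of the Jacobian ideal J(f) in C{p,q,r} is {q^2, p, r}; counting standard monomials gives mu = 2. Corank 1: A-series; mu = 2 gives A_2.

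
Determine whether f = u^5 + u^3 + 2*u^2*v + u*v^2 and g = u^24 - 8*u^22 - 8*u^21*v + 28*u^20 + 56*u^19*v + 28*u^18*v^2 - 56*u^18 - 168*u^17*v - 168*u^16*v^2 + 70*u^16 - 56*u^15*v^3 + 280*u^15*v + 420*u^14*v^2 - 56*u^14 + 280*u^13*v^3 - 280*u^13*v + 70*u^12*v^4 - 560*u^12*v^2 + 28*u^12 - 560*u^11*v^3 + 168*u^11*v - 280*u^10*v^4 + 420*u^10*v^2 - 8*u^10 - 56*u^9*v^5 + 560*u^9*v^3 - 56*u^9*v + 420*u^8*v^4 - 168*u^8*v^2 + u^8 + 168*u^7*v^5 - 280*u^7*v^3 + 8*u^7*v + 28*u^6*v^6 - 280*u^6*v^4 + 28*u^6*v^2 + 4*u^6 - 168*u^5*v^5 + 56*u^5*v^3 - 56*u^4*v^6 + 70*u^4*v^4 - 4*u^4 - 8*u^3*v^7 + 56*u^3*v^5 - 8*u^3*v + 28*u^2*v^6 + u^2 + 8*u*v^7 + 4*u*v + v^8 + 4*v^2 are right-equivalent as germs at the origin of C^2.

No.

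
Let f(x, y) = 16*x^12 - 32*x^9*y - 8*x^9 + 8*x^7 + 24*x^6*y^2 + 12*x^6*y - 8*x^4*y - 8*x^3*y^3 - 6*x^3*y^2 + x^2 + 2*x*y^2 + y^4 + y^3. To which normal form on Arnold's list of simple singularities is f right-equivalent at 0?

A2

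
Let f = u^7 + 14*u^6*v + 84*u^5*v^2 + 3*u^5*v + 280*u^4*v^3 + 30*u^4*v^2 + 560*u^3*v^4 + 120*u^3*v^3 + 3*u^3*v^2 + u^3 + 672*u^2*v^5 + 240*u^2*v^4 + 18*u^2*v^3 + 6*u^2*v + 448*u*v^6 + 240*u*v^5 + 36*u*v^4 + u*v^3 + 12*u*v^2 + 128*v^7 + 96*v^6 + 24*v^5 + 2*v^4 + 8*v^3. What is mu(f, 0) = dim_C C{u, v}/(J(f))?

The Hessian of f at 0 is [[0, 0], [0, 0]] with rank 0, so corank 2. A Groebner basis of the Jacobian ideal J(f) in C{u,v} is {u^3 + 6*u^2*v + 48*u^2 + 192*u*v + 192*v^2, -6*u^2 + u*v^2 - 24*u*v - 24*v^2, 3*u^2 + 12*u*v + v^3 + 12*v^2}; counting standard monomials gives mu = 7. Corank 2; j^3 = (u + 2*v)^3 is a perfect cube, so E-series; the 4-jet and mu = 7 give E_7.

7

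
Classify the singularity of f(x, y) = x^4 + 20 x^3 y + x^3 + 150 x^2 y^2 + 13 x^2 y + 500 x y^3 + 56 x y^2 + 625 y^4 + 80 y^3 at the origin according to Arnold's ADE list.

D5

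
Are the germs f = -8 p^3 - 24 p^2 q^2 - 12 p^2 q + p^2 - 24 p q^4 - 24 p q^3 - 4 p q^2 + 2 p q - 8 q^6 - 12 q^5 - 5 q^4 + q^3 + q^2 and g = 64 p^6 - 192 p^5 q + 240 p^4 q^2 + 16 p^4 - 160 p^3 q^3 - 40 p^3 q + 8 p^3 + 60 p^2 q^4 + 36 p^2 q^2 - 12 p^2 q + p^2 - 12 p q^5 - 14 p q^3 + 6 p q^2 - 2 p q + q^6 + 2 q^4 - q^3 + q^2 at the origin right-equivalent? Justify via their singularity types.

The Hessian of f at 0 has rank 1. Corank 1: A-series; mu = 2 gives A_2. The Hessian of g at 0 has rank 1. Corank 1: A-series; mu = 2 gives A_2. Both have type A_2, hence right-equivalent.

Yes.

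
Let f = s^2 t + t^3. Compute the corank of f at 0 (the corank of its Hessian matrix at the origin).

2

The Hessian at 0 is [[0, 0], [0, 0]] of rank 0; hence corank 2.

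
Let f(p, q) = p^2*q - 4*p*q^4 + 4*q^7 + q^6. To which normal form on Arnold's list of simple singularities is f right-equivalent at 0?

The Hessian of f at 0 has rank 0. Corank 2; j^3 = p^2*q has shape L^2 M (L != M), so D-series; mu = 7 gives D_7.

D_7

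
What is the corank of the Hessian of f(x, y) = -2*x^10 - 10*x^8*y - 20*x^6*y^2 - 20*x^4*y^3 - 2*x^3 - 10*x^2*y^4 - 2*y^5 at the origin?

2

The Hessian at 0 is [[0, 0], [0, 0]] of rank 0; hence corank 2.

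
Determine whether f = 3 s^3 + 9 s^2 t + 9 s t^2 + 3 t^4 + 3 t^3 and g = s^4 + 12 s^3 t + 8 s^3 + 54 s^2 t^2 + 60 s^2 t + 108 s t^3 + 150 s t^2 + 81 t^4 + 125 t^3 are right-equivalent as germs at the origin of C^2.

The Hessian of f at 0 has rank 0. Corank 2; j^3 = 3*(s + t)^3 is a perfect cube, so E-series; the 4-jet and mu = 6 give E_6. The Hessian of g at 0 has rank 0. Corank 2; j^3 = (2*s + 5*t)^3 is a perfect cube, so E-series; the 4-jet and mu = 6 give E_6. Both have type E_6, hence right-equivalent.

Yes.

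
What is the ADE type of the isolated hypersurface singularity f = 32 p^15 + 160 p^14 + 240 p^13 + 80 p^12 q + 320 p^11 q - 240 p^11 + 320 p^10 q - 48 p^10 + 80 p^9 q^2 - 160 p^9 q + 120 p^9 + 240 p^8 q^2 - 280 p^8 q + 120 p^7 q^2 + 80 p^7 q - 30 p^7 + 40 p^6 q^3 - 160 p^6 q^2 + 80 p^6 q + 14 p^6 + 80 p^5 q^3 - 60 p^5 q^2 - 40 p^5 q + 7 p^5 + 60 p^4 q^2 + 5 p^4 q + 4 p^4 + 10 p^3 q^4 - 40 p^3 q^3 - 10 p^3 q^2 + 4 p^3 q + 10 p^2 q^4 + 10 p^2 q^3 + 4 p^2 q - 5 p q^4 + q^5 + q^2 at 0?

The Hessian of f at 0 has rank 1. Corank 1: A-series; mu = 4 gives A_4.

A_{4}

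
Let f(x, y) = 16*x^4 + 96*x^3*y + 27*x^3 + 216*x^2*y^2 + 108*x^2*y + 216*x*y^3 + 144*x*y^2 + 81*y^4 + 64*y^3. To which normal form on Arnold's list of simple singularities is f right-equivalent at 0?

E_{6}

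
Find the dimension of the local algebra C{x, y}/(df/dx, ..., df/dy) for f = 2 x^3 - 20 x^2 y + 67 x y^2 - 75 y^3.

4

The Hessian of f at 0 is [[0, 0], [0, 0]] with rank 0, so corank 2. A Groebner basis of the Jacobian ideal J(f) in C{x,y} is {y^3, x^2 - 11*y^2/2, x*y - 5*y^2/2}; counting standard monomials gives mu = 4. Corank 2; j^3 = (x - 3*y)*(2*x^2 - 14*x*y + 25*y^2) splits into three distinct lines over C (the quadratic factor has nonzero discriminant), so D_4.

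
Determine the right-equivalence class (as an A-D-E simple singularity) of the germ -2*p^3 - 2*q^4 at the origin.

E_{6}

The Hessian of f at 0 has rank 0. Corank 2; j^3 = -2*p^3 is a perfect cube, so E-series; the 4-jet and mu = 6 give E_6.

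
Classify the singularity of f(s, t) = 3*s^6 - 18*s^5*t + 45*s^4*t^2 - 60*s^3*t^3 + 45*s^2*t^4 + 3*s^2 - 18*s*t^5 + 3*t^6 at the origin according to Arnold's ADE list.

A5

The Hessian of f at 0 has rank 1. Corank 1: A-series; mu = 5 gives A_5.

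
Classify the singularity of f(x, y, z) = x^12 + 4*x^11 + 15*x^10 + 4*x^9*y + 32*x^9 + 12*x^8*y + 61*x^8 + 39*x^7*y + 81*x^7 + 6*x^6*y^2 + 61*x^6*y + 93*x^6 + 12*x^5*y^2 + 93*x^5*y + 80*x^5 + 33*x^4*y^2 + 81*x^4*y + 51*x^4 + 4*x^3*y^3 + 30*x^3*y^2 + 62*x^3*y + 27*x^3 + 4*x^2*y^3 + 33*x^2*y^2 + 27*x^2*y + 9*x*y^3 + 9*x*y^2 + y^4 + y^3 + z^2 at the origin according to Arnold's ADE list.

The Hessian of f at 0 is [[0, 0, 0], [0, 0, 0], [0, 0, 2]] with rank 1, so corank 2. A Groebner basis of the Jacobian ideal J(f) in C{x,y,z} is {19683*x^2/22 + 6561*x*y/11 + y^4 + 27*y^3/22 + 2187*y^2/22, x^3 - 54*x^2/11 - 36*x*y/11 + y^3/33 - 6*y^2/11, x^2*y + 243*x^2/22 + 81*x*y/11 - 19*y^3/198 + 27*y^2/22, -405*x^2/22 + x*y^2 - 135*x*y/11 + 61*y^3/198 - 45*y^2/22, z}; counting standard monomials gives mu = 7. Corank 2; j^3 = (3*x + y)^3 is a perfect cube, so E-series; the 4-jet and mu = 7 give E_7.

E_7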